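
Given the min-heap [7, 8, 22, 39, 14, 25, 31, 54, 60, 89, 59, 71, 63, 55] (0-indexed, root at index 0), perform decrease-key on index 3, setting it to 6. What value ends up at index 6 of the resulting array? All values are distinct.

set index 3 from 39 to 6 → [7, 8, 22, 6, 14, 25, 31, 54, 60, 89, 59, 71, 63, 55]
6 < parent 8 at index 1, swap → [7, 6, 22, 8, 14, 25, 31, 54, 60, 89, 59, 71, 63, 55]
6 < parent 7 at index 0, swap → [6, 7, 22, 8, 14, 25, 31, 54, 60, 89, 59, 71, 63, 55]
resulting array: [6, 7, 22, 8, 14, 25, 31, 54, 60, 89, 59, 71, 63, 55]

31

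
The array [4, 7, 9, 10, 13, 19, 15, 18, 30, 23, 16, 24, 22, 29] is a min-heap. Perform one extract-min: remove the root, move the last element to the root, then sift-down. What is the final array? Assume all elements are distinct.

remove root 4; move last element 29 to root → [29, 7, 9, 10, 13, 19, 15, 18, 30, 23, 16, 24, 22]
29 vs smaller child 7 at index 1, swap → [7, 29, 9, 10, 13, 19, 15, 18, 30, 23, 16, 24, 22]
29 vs smaller child 10 at index 3, swap → [7, 10, 9, 29, 13, 19, 15, 18, 30, 23, 16, 24, 22]
29 vs smaller child 18 at index 7, swap → [7, 10, 9, 18, 13, 19, 15, 29, 30, 23, 16, 24, 22]

[7, 10, 9, 18, 13, 19, 15, 29, 30, 23, 16, 24, 22]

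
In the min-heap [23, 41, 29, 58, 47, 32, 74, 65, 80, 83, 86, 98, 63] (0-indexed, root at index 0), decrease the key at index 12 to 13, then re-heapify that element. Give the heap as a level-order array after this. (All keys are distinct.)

[13, 41, 23, 58, 47, 29, 74, 65, 80, 83, 86, 98, 32]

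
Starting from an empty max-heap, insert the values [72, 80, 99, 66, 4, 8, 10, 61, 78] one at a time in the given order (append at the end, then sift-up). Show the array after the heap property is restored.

Insert 72:
  append 72 at index 0 → [72] (no swap needed)
Insert 80:
  append 80 at index 1 → [72, 80]
  80 > parent 72 at index 0, swap → [80, 72]
Insert 99:
  append 99 at index 2 → [80, 72, 99]
  99 > parent 80 at index 0, swap → [99, 72, 80]
Insert 66:
  append 66 at index 3 → [99, 72, 80, 66] (no swap needed)
Insert 4:
  append 4 at index 4 → [99, 72, 80, 66, 4] (no swap needed)
Insert 8:
  append 8 at index 5 → [99, 72, 80, 66, 4, 8] (no swap needed)
Insert 10:
  append 10 at index 6 → [99, 72, 80, 66, 4, 8, 10] (no swap needed)
Insert 61:
  append 61 at index 7 → [99, 72, 80, 66, 4, 8, 10, 61] (no swap needed)
Insert 78:
  append 78 at index 8 → [99, 72, 80, 66, 4, 8, 10, 61, 78]
  78 > parent 66 at index 3, swap → [99, 72, 80, 78, 4, 8, 10, 61, 66]
  78 > parent 72 at index 1, swap → [99, 78, 80, 72, 4, 8, 10, 61, 66]

[99, 78, 80, 72, 4, 8, 10, 61, 66]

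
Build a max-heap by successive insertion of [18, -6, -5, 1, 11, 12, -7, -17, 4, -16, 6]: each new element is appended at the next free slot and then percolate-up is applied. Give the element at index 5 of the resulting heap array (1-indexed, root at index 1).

6

Insert 18:
  append 18 at index 1 → [18] (no swap needed)
Insert -6:
  append -6 at index 2 → [18, -6] (no swap needed)
Insert -5:
  append -5 at index 3 → [18, -6, -5] (no swap needed)
Insert 1:
  append 1 at index 4 → [18, -6, -5, 1]
  1 > parent -6 at index 2, swap → [18, 1, -5, -6]
Insert 11:
  append 11 at index 5 → [18, 1, -5, -6, 11]
  11 > parent 1 at index 2, swap → [18, 11, -5, -6, 1]
Insert 12:
  append 12 at index 6 → [18, 11, -5, -6, 1, 12]
  12 > parent -5 at index 3, swap → [18, 11, 12, -6, 1, -5]
Insert -7:
  append -7 at index 7 → [18, 11, 12, -6, 1, -5, -7] (no swap needed)
Insert -17:
  append -17 at index 8 → [18, 11, 12, -6, 1, -5, -7, -17] (no swap needed)
Insert 4:
  append 4 at index 9 → [18, 11, 12, -6, 1, -5, -7, -17, 4]
  4 > parent -6 at index 4, swap → [18, 11, 12, 4, 1, -5, -7, -17, -6]
Insert -16:
  append -16 at index 10 → [18, 11, 12, 4, 1, -5, -7, -17, -6, -16] (no swap needed)
Insert 6:
  append 6 at index 11 → [18, 11, 12, 4, 1, -5, -7, -17, -6, -16, 6]
  6 > parent 1 at index 5, swap → [18, 11, 12, 4, 6, -5, -7, -17, -6, -16, 1]
resulting array: [18, 11, 12, 4, 6, -5, -7, -17, -6, -16, 1]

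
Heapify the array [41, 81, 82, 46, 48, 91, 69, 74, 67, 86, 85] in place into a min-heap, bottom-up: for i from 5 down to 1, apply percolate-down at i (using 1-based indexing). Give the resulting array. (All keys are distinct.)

[41, 46, 69, 67, 48, 91, 82, 74, 81, 86, 85]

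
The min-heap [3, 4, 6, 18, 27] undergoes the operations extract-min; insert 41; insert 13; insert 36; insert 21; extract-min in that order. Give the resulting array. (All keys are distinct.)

extract-min → returns 3:
  remove root 3; move last element 27 to root → [27, 4, 6, 18]
  27 vs smaller child 4 at index 1, swap → [4, 27, 6, 18]
  27 vs only child 18 at index 3, swap → [4, 18, 6, 27]
insert 41:
  append 41 at index 4 → [4, 18, 6, 27, 41] (no swap needed)
insert 13:
  append 13 at index 5 → [4, 18, 6, 27, 41, 13] (no swap needed)
insert 36:
  append 36 at index 6 → [4, 18, 6, 27, 41, 13, 36] (no swap needed)
insert 21:
  append 21 at index 7 → [4, 18, 6, 27, 41, 13, 36, 21]
  21 < parent 27 at index 3, swap → [4, 18, 6, 21, 41, 13, 36, 27]
extract-min → returns 4:
  remove root 4; move last element 27 to root → [27, 18, 6, 21, 41, 13, 36]
  27 vs smaller child 6 at index 2, swap → [6, 18, 27, 21, 41, 13, 36]
  27 vs smaller child 13 at index 5, swap → [6, 18, 13, 21, 41, 27, 36]

[6, 18, 13, 21, 41, 27, 36]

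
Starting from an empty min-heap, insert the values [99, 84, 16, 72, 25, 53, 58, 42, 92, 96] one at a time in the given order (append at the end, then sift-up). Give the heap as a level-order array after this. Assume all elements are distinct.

Insert 99:
  append 99 at index 0 → [99] (no swap needed)
Insert 84:
  append 84 at index 1 → [99, 84]
  84 < parent 99 at index 0, swap → [84, 99]
Insert 16:
  append 16 at index 2 → [84, 99, 16]
  16 < parent 84 at index 0, swap → [16, 99, 84]
Insert 72:
  append 72 at index 3 → [16, 99, 84, 72]
  72 < parent 99 at index 1, swap → [16, 72, 84, 99]
Insert 25:
  append 25 at index 4 → [16, 72, 84, 99, 25]
  25 < parent 72 at index 1, swap → [16, 25, 84, 99, 72]
Insert 53:
  append 53 at index 5 → [16, 25, 84, 99, 72, 53]
  53 < parent 84 at index 2, swap → [16, 25, 53, 99, 72, 84]
Insert 58:
  append 58 at index 6 → [16, 25, 53, 99, 72, 84, 58] (no swap needed)
Insert 42:
  append 42 at index 7 → [16, 25, 53, 99, 72, 84, 58, 42]
  42 < parent 99 at index 3, swap → [16, 25, 53, 42, 72, 84, 58, 99]
Insert 92:
  append 92 at index 8 → [16, 25, 53, 42, 72, 84, 58, 99, 92] (no swap needed)
Insert 96:
  append 96 at index 9 → [16, 25, 53, 42, 72, 84, 58, 99, 92, 96] (no swap needed)

[16, 25, 53, 42, 72, 84, 58, 99, 92, 96]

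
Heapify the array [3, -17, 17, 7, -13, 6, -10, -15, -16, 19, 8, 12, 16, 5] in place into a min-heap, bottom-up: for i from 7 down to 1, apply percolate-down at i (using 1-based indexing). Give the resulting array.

[-17, -16, -10, -15, -13, 6, 5, 3, 7, 19, 8, 12, 16, 17]

sift down from index 7: already satisfies heap property
sift down from index 6: already satisfies heap property
sift down from index 5: already satisfies heap property
sift down from index 4:
  7 vs smaller child -16 at index 9, swap → [3, -17, 17, -16, -13, 6, -10, -15, 7, 19, 8, 12, 16, 5]
sift down from index 3:
  17 vs smaller child -10 at index 7, swap → [3, -17, -10, -16, -13, 6, 17, -15, 7, 19, 8, 12, 16, 5]
  17 vs only child 5 at index 14, swap → [3, -17, -10, -16, -13, 6, 5, -15, 7, 19, 8, 12, 16, 17]
sift down from index 2: already satisfies heap property
sift down from index 1:
  3 vs smaller child -17 at index 2, swap → [-17, 3, -10, -16, -13, 6, 5, -15, 7, 19, 8, 12, 16, 17]
  3 vs smaller child -16 at index 4, swap → [-17, -16, -10, 3, -13, 6, 5, -15, 7, 19, 8, 12, 16, 17]
  3 vs smaller child -15 at index 8, swap → [-17, -16, -10, -15, -13, 6, 5, 3, 7, 19, 8, 12, 16, 17]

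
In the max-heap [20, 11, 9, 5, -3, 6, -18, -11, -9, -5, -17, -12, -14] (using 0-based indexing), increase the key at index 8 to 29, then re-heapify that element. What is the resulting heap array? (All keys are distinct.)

[29, 20, 9, 11, -3, 6, -18, -11, 5, -5, -17, -12, -14]

set index 8 from -9 to 29 → [20, 11, 9, 5, -3, 6, -18, -11, 29, -5, -17, -12, -14]
29 > parent 5 at index 3, swap → [20, 11, 9, 29, -3, 6, -18, -11, 5, -5, -17, -12, -14]
29 > parent 11 at index 1, swap → [20, 29, 9, 11, -3, 6, -18, -11, 5, -5, -17, -12, -14]
29 > parent 20 at index 0, swap → [29, 20, 9, 11, -3, 6, -18, -11, 5, -5, -17, -12, -14]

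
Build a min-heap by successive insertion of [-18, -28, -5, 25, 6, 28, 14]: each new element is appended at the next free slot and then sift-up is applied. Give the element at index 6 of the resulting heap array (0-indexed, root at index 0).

14

Insert -18:
  append -18 at index 0 → [-18] (no swap needed)
Insert -28:
  append -28 at index 1 → [-18, -28]
  -28 < parent -18 at index 0, swap → [-28, -18]
Insert -5:
  append -5 at index 2 → [-28, -18, -5] (no swap needed)
Insert 25:
  append 25 at index 3 → [-28, -18, -5, 25] (no swap needed)
Insert 6:
  append 6 at index 4 → [-28, -18, -5, 25, 6] (no swap needed)
Insert 28:
  append 28 at index 5 → [-28, -18, -5, 25, 6, 28] (no swap needed)
Insert 14:
  append 14 at index 6 → [-28, -18, -5, 25, 6, 28, 14] (no swap needed)
resulting array: [-28, -18, -5, 25, 6, 28, 14]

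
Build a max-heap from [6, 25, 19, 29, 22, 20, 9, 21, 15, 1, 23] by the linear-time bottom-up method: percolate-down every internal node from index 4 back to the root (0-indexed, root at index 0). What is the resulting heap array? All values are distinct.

[29, 25, 20, 21, 23, 19, 9, 6, 15, 1, 22]

sift down from index 4:
  22 vs larger child 23 at index 10, swap → [6, 25, 19, 29, 23, 20, 9, 21, 15, 1, 22]
sift down from index 3: already satisfies heap property
sift down from index 2:
  19 vs larger child 20 at index 5, swap → [6, 25, 20, 29, 23, 19, 9, 21, 15, 1, 22]
sift down from index 1:
  25 vs larger child 29 at index 3, swap → [6, 29, 20, 25, 23, 19, 9, 21, 15, 1, 22]
sift down from index 0:
  6 vs larger child 29 at index 1, swap → [29, 6, 20, 25, 23, 19, 9, 21, 15, 1, 22]
  6 vs larger child 25 at index 3, swap → [29, 25, 20, 6, 23, 19, 9, 21, 15, 1, 22]
  6 vs larger child 21 at index 7, swap → [29, 25, 20, 21, 23, 19, 9, 6, 15, 1, 22]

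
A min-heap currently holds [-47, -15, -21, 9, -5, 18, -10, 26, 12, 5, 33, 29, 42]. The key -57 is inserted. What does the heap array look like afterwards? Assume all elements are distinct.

[-57, -15, -47, 9, -5, 18, -21, 26, 12, 5, 33, 29, 42, -10]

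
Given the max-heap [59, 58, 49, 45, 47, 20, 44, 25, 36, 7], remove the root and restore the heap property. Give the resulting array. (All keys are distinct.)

[58, 47, 49, 45, 7, 20, 44, 25, 36]

remove root 59; move last element 7 to root → [7, 58, 49, 45, 47, 20, 44, 25, 36]
7 vs larger child 58 at index 1, swap → [58, 7, 49, 45, 47, 20, 44, 25, 36]
7 vs larger child 47 at index 4, swap → [58, 47, 49, 45, 7, 20, 44, 25, 36]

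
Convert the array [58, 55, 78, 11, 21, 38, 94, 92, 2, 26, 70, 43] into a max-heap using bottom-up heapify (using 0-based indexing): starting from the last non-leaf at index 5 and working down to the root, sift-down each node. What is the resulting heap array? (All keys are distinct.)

sift down from index 5:
  38 vs only child 43 at index 11, swap → [58, 55, 78, 11, 21, 43, 94, 92, 2, 26, 70, 38]
sift down from index 4:
  21 vs larger child 70 at index 10, swap → [58, 55, 78, 11, 70, 43, 94, 92, 2, 26, 21, 38]
sift down from index 3:
  11 vs larger child 92 at index 7, swap → [58, 55, 78, 92, 70, 43, 94, 11, 2, 26, 21, 38]
sift down from index 2:
  78 vs larger child 94 at index 6, swap → [58, 55, 94, 92, 70, 43, 78, 11, 2, 26, 21, 38]
sift down from index 1:
  55 vs larger child 92 at index 3, swap → [58, 92, 94, 55, 70, 43, 78, 11, 2, 26, 21, 38]
sift down from index 0:
  58 vs larger child 94 at index 2, swap → [94, 92, 58, 55, 70, 43, 78, 11, 2, 26, 21, 38]
  58 vs larger child 78 at index 6, swap → [94, 92, 78, 55, 70, 43, 58, 11, 2, 26, 21, 38]

[94, 92, 78, 55, 70, 43, 58, 11, 2, 26, 21, 38]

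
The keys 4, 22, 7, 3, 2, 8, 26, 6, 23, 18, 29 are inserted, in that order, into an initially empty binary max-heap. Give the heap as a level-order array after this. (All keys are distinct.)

Insert 4:
  append 4 at index 0 → [4] (no swap needed)
Insert 22:
  append 22 at index 1 → [4, 22]
  22 > parent 4 at index 0, swap → [22, 4]
Insert 7:
  append 7 at index 2 → [22, 4, 7] (no swap needed)
Insert 3:
  append 3 at index 3 → [22, 4, 7, 3] (no swap needed)
Insert 2:
  append 2 at index 4 → [22, 4, 7, 3, 2] (no swap needed)
Insert 8:
  append 8 at index 5 → [22, 4, 7, 3, 2, 8]
  8 > parent 7 at index 2, swap → [22, 4, 8, 3, 2, 7]
Insert 26:
  append 26 at index 6 → [22, 4, 8, 3, 2, 7, 26]
  26 > parent 8 at index 2, swap → [22, 4, 26, 3, 2, 7, 8]
  26 > parent 22 at index 0, swap → [26, 4, 22, 3, 2, 7, 8]
Insert 6:
  append 6 at index 7 → [26, 4, 22, 3, 2, 7, 8, 6]
  6 > parent 3 at index 3, swap → [26, 4, 22, 6, 2, 7, 8, 3]
  6 > parent 4 at index 1, swap → [26, 6, 22, 4, 2, 7, 8, 3]
Insert 23:
  append 23 at index 8 → [26, 6, 22, 4, 2, 7, 8, 3, 23]
  23 > parent 4 at index 3, swap → [26, 6, 22, 23, 2, 7, 8, 3, 4]
  23 > parent 6 at index 1, swap → [26, 23, 22, 6, 2, 7, 8, 3, 4]
Insert 18:
  append 18 at index 9 → [26, 23, 22, 6, 2, 7, 8, 3, 4, 18]
  18 > parent 2 at index 4, swap → [26, 23, 22, 6, 18, 7, 8, 3, 4, 2]
Insert 29:
  append 29 at index 10 → [26, 23, 22, 6, 18, 7, 8, 3, 4, 2, 29]
  29 > parent 18 at index 4, swap → [26, 23, 22, 6, 29, 7, 8, 3, 4, 2, 18]
  29 > parent 23 at index 1, swap → [26, 29, 22, 6, 23, 7, 8, 3, 4, 2, 18]
  29 > parent 26 at index 0, swap → [29, 26, 22, 6, 23, 7, 8, 3, 4, 2, 18]

[29, 26, 22, 6, 23, 7, 8, 3, 4, 2, 18]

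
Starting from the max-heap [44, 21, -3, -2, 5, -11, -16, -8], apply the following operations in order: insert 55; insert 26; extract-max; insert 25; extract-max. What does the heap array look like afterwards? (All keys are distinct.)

insert 55:
  append 55 at index 8 → [44, 21, -3, -2, 5, -11, -16, -8, 55]
  55 > parent -2 at index 3, swap → [44, 21, -3, 55, 5, -11, -16, -8, -2]
  55 > parent 21 at index 1, swap → [44, 55, -3, 21, 5, -11, -16, -8, -2]
  55 > parent 44 at index 0, swap → [55, 44, -3, 21, 5, -11, -16, -8, -2]
insert 26:
  append 26 at index 9 → [55, 44, -3, 21, 5, -11, -16, -8, -2, 26]
  26 > parent 5 at index 4, swap → [55, 44, -3, 21, 26, -11, -16, -8, -2, 5]
extract-max → returns 55:
  remove root 55; move last element 5 to root → [5, 44, -3, 21, 26, -11, -16, -8, -2]
  5 vs larger child 44 at index 1, swap → [44, 5, -3, 21, 26, -11, -16, -8, -2]
  5 vs larger child 26 at index 4, swap → [44, 26, -3, 21, 5, -11, -16, -8, -2]
insert 25:
  append 25 at index 9 → [44, 26, -3, 21, 5, -11, -16, -8, -2, 25]
  25 > parent 5 at index 4, swap → [44, 26, -3, 21, 25, -11, -16, -8, -2, 5]
extract-max → returns 44:
  remove root 44; move last element 5 to root → [5, 26, -3, 21, 25, -11, -16, -8, -2]
  5 vs larger child 26 at index 1, swap → [26, 5, -3, 21, 25, -11, -16, -8, -2]
  5 vs larger child 25 at index 4, swap → [26, 25, -3, 21, 5, -11, -16, -8, -2]

[26, 25, -3, 21, 5, -11, -16, -8, -2]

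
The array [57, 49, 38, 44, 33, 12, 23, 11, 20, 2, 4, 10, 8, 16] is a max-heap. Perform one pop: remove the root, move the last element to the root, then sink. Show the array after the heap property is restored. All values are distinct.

[49, 44, 38, 20, 33, 12, 23, 11, 16, 2, 4, 10, 8]

remove root 57; move last element 16 to root → [16, 49, 38, 44, 33, 12, 23, 11, 20, 2, 4, 10, 8]
16 vs larger child 49 at index 1, swap → [49, 16, 38, 44, 33, 12, 23, 11, 20, 2, 4, 10, 8]
16 vs larger child 44 at index 3, swap → [49, 44, 38, 16, 33, 12, 23, 11, 20, 2, 4, 10, 8]
16 vs larger child 20 at index 8, swap → [49, 44, 38, 20, 33, 12, 23, 11, 16, 2, 4, 10, 8]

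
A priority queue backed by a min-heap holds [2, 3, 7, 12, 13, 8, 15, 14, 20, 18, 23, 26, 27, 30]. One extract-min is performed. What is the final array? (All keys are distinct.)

remove root 2; move last element 30 to root → [30, 3, 7, 12, 13, 8, 15, 14, 20, 18, 23, 26, 27]
30 vs smaller child 3 at index 1, swap → [3, 30, 7, 12, 13, 8, 15, 14, 20, 18, 23, 26, 27]
30 vs smaller child 12 at index 3, swap → [3, 12, 7, 30, 13, 8, 15, 14, 20, 18, 23, 26, 27]
30 vs smaller child 14 at index 7, swap → [3, 12, 7, 14, 13, 8, 15, 30, 20, 18, 23, 26, 27]

[3, 12, 7, 14, 13, 8, 15, 30, 20, 18, 23, 26, 27]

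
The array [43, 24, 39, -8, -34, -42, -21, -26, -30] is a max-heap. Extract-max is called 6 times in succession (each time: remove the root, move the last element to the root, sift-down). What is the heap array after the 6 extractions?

[-30, -34, -42]

extract-max #1 returns 43:
  remove root 43; move last element -30 to root → [-30, 24, 39, -8, -34, -42, -21, -26]
  -30 vs larger child 39 at index 2, swap → [39, 24, -30, -8, -34, -42, -21, -26]
  -30 vs larger child -21 at index 6, swap → [39, 24, -21, -8, -34, -42, -30, -26]
extract-max #2 returns 39:
  remove root 39; move last element -26 to root → [-26, 24, -21, -8, -34, -42, -30]
  -26 vs larger child 24 at index 1, swap → [24, -26, -21, -8, -34, -42, -30]
  -26 vs larger child -8 at index 3, swap → [24, -8, -21, -26, -34, -42, -30]
extract-max #3 returns 24:
  remove root 24; move last element -30 to root → [-30, -8, -21, -26, -34, -42]
  -30 vs larger child -8 at index 1, swap → [-8, -30, -21, -26, -34, -42]
  -30 vs larger child -26 at index 3, swap → [-8, -26, -21, -30, -34, -42]
extract-max #4 returns -8:
  remove root -8; move last element -42 to root → [-42, -26, -21, -30, -34]
  -42 vs larger child -21 at index 2, swap → [-21, -26, -42, -30, -34]
extract-max #5 returns -21:
  remove root -21; move last element -34 to root → [-34, -26, -42, -30]
  -34 vs larger child -26 at index 1, swap → [-26, -34, -42, -30]
  -34 vs only child -30 at index 3, swap → [-26, -30, -42, -34]
extract-max #6 returns -26:
  remove root -26; move last element -34 to root → [-34, -30, -42]
  -34 vs larger child -30 at index 1, swap → [-30, -34, -42]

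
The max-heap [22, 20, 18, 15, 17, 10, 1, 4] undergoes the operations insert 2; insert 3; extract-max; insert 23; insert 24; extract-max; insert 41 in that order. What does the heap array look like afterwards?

insert 2:
  append 2 at index 8 → [22, 20, 18, 15, 17, 10, 1, 4, 2] (no swap needed)
insert 3:
  append 3 at index 9 → [22, 20, 18, 15, 17, 10, 1, 4, 2, 3] (no swap needed)
extract-max → returns 22:
  remove root 22; move last element 3 to root → [3, 20, 18, 15, 17, 10, 1, 4, 2]
  3 vs larger child 20 at index 1, swap → [20, 3, 18, 15, 17, 10, 1, 4, 2]
  3 vs larger child 17 at index 4, swap → [20, 17, 18, 15, 3, 10, 1, 4, 2]
insert 23:
  append 23 at index 9 → [20, 17, 18, 15, 3, 10, 1, 4, 2, 23]
  23 > parent 3 at index 4, swap → [20, 17, 18, 15, 23, 10, 1, 4, 2, 3]
  23 > parent 17 at index 1, swap → [20, 23, 18, 15, 17, 10, 1, 4, 2, 3]
  23 > parent 20 at index 0, swap → [23, 20, 18, 15, 17, 10, 1, 4, 2, 3]
insert 24:
  append 24 at index 10 → [23, 20, 18, 15, 17, 10, 1, 4, 2, 3, 24]
  24 > parent 17 at index 4, swap → [23, 20, 18, 15, 24, 10, 1, 4, 2, 3, 17]
  24 > parent 20 at index 1, swap → [23, 24, 18, 15, 20, 10, 1, 4, 2, 3, 17]
  24 > parent 23 at index 0, swap → [24, 23, 18, 15, 20, 10, 1, 4, 2, 3, 17]
extract-max → returns 24:
  remove root 24; move last element 17 to root → [17, 23, 18, 15, 20, 10, 1, 4, 2, 3]
  17 vs larger child 23 at index 1, swap → [23, 17, 18, 15, 20, 10, 1, 4, 2, 3]
  17 vs larger child 20 at index 4, swap → [23, 20, 18, 15, 17, 10, 1, 4, 2, 3]
insert 41:
  append 41 at index 10 → [23, 20, 18, 15, 17, 10, 1, 4, 2, 3, 41]
  41 > parent 17 at index 4, swap → [23, 20, 18, 15, 41, 10, 1, 4, 2, 3, 17]
  41 > parent 20 at index 1, swap → [23, 41, 18, 15, 20, 10, 1, 4, 2, 3, 17]
  41 > parent 23 at index 0, swap → [41, 23, 18, 15, 20, 10, 1, 4, 2, 3, 17]

[41, 23, 18, 15, 20, 10, 1, 4, 2, 3, 17]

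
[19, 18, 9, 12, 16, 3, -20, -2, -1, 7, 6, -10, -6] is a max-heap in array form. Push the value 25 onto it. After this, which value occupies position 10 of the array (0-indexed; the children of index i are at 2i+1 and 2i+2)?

append 25 at index 13 → [19, 18, 9, 12, 16, 3, -20, -2, -1, 7, 6, -10, -6, 25]
25 > parent -20 at index 6, swap → [19, 18, 9, 12, 16, 3, 25, -2, -1, 7, 6, -10, -6, -20]
25 > parent 9 at index 2, swap → [19, 18, 25, 12, 16, 3, 9, -2, -1, 7, 6, -10, -6, -20]
25 > parent 19 at index 0, swap → [25, 18, 19, 12, 16, 3, 9, -2, -1, 7, 6, -10, -6, -20]
resulting array: [25, 18, 19, 12, 16, 3, 9, -2, -1, 7, 6, -10, -6, -20]

6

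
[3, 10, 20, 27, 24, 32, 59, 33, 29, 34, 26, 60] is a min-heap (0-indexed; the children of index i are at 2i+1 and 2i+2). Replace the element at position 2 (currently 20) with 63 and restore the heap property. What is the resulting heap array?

[3, 10, 32, 27, 24, 60, 59, 33, 29, 34, 26, 63]

set index 2 from 20 to 63 → [3, 10, 63, 27, 24, 32, 59, 33, 29, 34, 26, 60]
63 vs smaller child 32 at index 5, swap → [3, 10, 32, 27, 24, 63, 59, 33, 29, 34, 26, 60]
63 vs only child 60 at index 11, swap → [3, 10, 32, 27, 24, 60, 59, 33, 29, 34, 26, 63]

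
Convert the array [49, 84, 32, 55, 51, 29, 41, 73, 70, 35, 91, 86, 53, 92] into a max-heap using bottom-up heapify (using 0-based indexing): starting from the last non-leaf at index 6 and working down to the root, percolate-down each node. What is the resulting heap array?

sift down from index 6:
  41 vs only child 92 at index 13, swap → [49, 84, 32, 55, 51, 29, 92, 73, 70, 35, 91, 86, 53, 41]
sift down from index 5:
  29 vs larger child 86 at index 11, swap → [49, 84, 32, 55, 51, 86, 92, 73, 70, 35, 91, 29, 53, 41]
sift down from index 4:
  51 vs larger child 91 at index 10, swap → [49, 84, 32, 55, 91, 86, 92, 73, 70, 35, 51, 29, 53, 41]
sift down from index 3:
  55 vs larger child 73 at index 7, swap → [49, 84, 32, 73, 91, 86, 92, 55, 70, 35, 51, 29, 53, 41]
sift down from index 2:
  32 vs larger child 92 at index 6, swap → [49, 84, 92, 73, 91, 86, 32, 55, 70, 35, 51, 29, 53, 41]
  32 vs only child 41 at index 13, swap → [49, 84, 92, 73, 91, 86, 41, 55, 70, 35, 51, 29, 53, 32]
sift down from index 1:
  84 vs larger child 91 at index 4, swap → [49, 91, 92, 73, 84, 86, 41, 55, 70, 35, 51, 29, 53, 32]
sift down from index 0:
  49 vs larger child 92 at index 2, swap → [92, 91, 49, 73, 84, 86, 41, 55, 70, 35, 51, 29, 53, 32]
  49 vs larger child 86 at index 5, swap → [92, 91, 86, 73, 84, 49, 41, 55, 70, 35, 51, 29, 53, 32]
  49 vs larger child 53 at index 12, swap → [92, 91, 86, 73, 84, 53, 41, 55, 70, 35, 51, 29, 49, 32]

[92, 91, 86, 73, 84, 53, 41, 55, 70, 35, 51, 29, 49, 32]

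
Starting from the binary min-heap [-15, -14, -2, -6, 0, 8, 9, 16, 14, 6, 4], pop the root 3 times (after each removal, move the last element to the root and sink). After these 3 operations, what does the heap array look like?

[-2, 0, 8, 4, 6, 14, 9, 16]

extract-min #1 returns -15:
  remove root -15; move last element 4 to root → [4, -14, -2, -6, 0, 8, 9, 16, 14, 6]
  4 vs smaller child -14 at index 1, swap → [-14, 4, -2, -6, 0, 8, 9, 16, 14, 6]
  4 vs smaller child -6 at index 3, swap → [-14, -6, -2, 4, 0, 8, 9, 16, 14, 6]
extract-min #2 returns -14:
  remove root -14; move last element 6 to root → [6, -6, -2, 4, 0, 8, 9, 16, 14]
  6 vs smaller child -6 at index 1, swap → [-6, 6, -2, 4, 0, 8, 9, 16, 14]
  6 vs smaller child 0 at index 4, swap → [-6, 0, -2, 4, 6, 8, 9, 16, 14]
extract-min #3 returns -6:
  remove root -6; move last element 14 to root → [14, 0, -2, 4, 6, 8, 9, 16]
  14 vs smaller child -2 at index 2, swap → [-2, 0, 14, 4, 6, 8, 9, 16]
  14 vs smaller child 8 at index 5, swap → [-2, 0, 8, 4, 6, 14, 9, 16]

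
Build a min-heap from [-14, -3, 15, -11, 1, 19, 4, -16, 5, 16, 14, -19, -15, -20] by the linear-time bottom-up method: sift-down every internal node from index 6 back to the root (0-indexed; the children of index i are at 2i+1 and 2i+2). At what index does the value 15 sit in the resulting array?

sift down from index 6:
  4 vs only child -20 at index 13, swap → [-14, -3, 15, -11, 1, 19, -20, -16, 5, 16, 14, -19, -15, 4]
sift down from index 5:
  19 vs smaller child -19 at index 11, swap → [-14, -3, 15, -11, 1, -19, -20, -16, 5, 16, 14, 19, -15, 4]
sift down from index 4: already satisfies heap property
sift down from index 3:
  -11 vs smaller child -16 at index 7, swap → [-14, -3, 15, -16, 1, -19, -20, -11, 5, 16, 14, 19, -15, 4]
sift down from index 2:
  15 vs smaller child -20 at index 6, swap → [-14, -3, -20, -16, 1, -19, 15, -11, 5, 16, 14, 19, -15, 4]
  15 vs only child 4 at index 13, swap → [-14, -3, -20, -16, 1, -19, 4, -11, 5, 16, 14, 19, -15, 15]
sift down from index 1:
  -3 vs smaller child -16 at index 3, swap → [-14, -16, -20, -3, 1, -19, 4, -11, 5, 16, 14, 19, -15, 15]
  -3 vs smaller child -11 at index 7, swap → [-14, -16, -20, -11, 1, -19, 4, -3, 5, 16, 14, 19, -15, 15]
sift down from index 0:
  -14 vs smaller child -20 at index 2, swap → [-20, -16, -14, -11, 1, -19, 4, -3, 5, 16, 14, 19, -15, 15]
  -14 vs smaller child -19 at index 5, swap → [-20, -16, -19, -11, 1, -14, 4, -3, 5, 16, 14, 19, -15, 15]
  -14 vs smaller child -15 at index 12, swap → [-20, -16, -19, -11, 1, -15, 4, -3, 5, 16, 14, 19, -14, 15]
resulting array: [-20, -16, -19, -11, 1, -15, 4, -3, 5, 16, 14, 19, -14, 15]

13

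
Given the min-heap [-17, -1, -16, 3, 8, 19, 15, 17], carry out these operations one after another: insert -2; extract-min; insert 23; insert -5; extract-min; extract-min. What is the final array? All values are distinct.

[-2, -1, 3, 17, 8, 19, 15, 23]

insert -2:
  append -2 at index 8 → [-17, -1, -16, 3, 8, 19, 15, 17, -2]
  -2 < parent 3 at index 3, swap → [-17, -1, -16, -2, 8, 19, 15, 17, 3]
  -2 < parent -1 at index 1, swap → [-17, -2, -16, -1, 8, 19, 15, 17, 3]
extract-min → returns -17:
  remove root -17; move last element 3 to root → [3, -2, -16, -1, 8, 19, 15, 17]
  3 vs smaller child -16 at index 2, swap → [-16, -2, 3, -1, 8, 19, 15, 17]
insert 23:
  append 23 at index 8 → [-16, -2, 3, -1, 8, 19, 15, 17, 23] (no swap needed)
insert -5:
  append -5 at index 9 → [-16, -2, 3, -1, 8, 19, 15, 17, 23, -5]
  -5 < parent 8 at index 4, swap → [-16, -2, 3, -1, -5, 19, 15, 17, 23, 8]
  -5 < parent -2 at index 1, swap → [-16, -5, 3, -1, -2, 19, 15, 17, 23, 8]
extract-min → returns -16:
  remove root -16; move last element 8 to root → [8, -5, 3, -1, -2, 19, 15, 17, 23]
  8 vs smaller child -5 at index 1, swap → [-5, 8, 3, -1, -2, 19, 15, 17, 23]
  8 vs smaller child -2 at index 4, swap → [-5, -2, 3, -1, 8, 19, 15, 17, 23]
extract-min → returns -5:
  remove root -5; move last element 23 to root → [23, -2, 3, -1, 8, 19, 15, 17]
  23 vs smaller child -2 at index 1, swap → [-2, 23, 3, -1, 8, 19, 15, 17]
  23 vs smaller child -1 at index 3, swap → [-2, -1, 3, 23, 8, 19, 15, 17]
  23 vs only child 17 at index 7, swap → [-2, -1, 3, 17, 8, 19, 15, 23]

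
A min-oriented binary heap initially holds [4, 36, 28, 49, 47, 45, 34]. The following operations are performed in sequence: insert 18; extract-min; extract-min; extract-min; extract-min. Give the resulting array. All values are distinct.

[36, 47, 45, 49]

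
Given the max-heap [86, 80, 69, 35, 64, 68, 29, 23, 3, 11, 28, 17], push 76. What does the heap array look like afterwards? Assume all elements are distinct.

[86, 80, 76, 35, 64, 69, 29, 23, 3, 11, 28, 17, 68]

append 76 at index 12 → [86, 80, 69, 35, 64, 68, 29, 23, 3, 11, 28, 17, 76]
76 > parent 68 at index 5, swap → [86, 80, 69, 35, 64, 76, 29, 23, 3, 11, 28, 17, 68]
76 > parent 69 at index 2, swap → [86, 80, 76, 35, 64, 69, 29, 23, 3, 11, 28, 17, 68]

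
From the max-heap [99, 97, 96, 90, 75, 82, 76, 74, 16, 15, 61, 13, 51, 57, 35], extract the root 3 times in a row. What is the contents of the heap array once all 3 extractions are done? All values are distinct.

[90, 75, 82, 74, 61, 57, 76, 35, 16, 15, 51, 13]

extract-max #1 returns 99:
  remove root 99; move last element 35 to root → [35, 97, 96, 90, 75, 82, 76, 74, 16, 15, 61, 13, 51, 57]
  35 vs larger child 97 at index 1, swap → [97, 35, 96, 90, 75, 82, 76, 74, 16, 15, 61, 13, 51, 57]
  35 vs larger child 90 at index 3, swap → [97, 90, 96, 35, 75, 82, 76, 74, 16, 15, 61, 13, 51, 57]
  35 vs larger child 74 at index 7, swap → [97, 90, 96, 74, 75, 82, 76, 35, 16, 15, 61, 13, 51, 57]
extract-max #2 returns 97:
  remove root 97; move last element 57 to root → [57, 90, 96, 74, 75, 82, 76, 35, 16, 15, 61, 13, 51]
  57 vs larger child 96 at index 2, swap → [96, 90, 57, 74, 75, 82, 76, 35, 16, 15, 61, 13, 51]
  57 vs larger child 82 at index 5, swap → [96, 90, 82, 74, 75, 57, 76, 35, 16, 15, 61, 13, 51]
extract-max #3 returns 96:
  remove root 96; move last element 51 to root → [51, 90, 82, 74, 75, 57, 76, 35, 16, 15, 61, 13]
  51 vs larger child 90 at index 1, swap → [90, 51, 82, 74, 75, 57, 76, 35, 16, 15, 61, 13]
  51 vs larger child 75 at index 4, swap → [90, 75, 82, 74, 51, 57, 76, 35, 16, 15, 61, 13]
  51 vs larger child 61 at index 10, swap → [90, 75, 82, 74, 61, 57, 76, 35, 16, 15, 51, 13]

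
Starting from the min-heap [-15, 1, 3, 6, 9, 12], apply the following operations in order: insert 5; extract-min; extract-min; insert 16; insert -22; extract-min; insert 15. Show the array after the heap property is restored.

insert 5:
  append 5 at index 6 → [-15, 1, 3, 6, 9, 12, 5] (no swap needed)
extract-min → returns -15:
  remove root -15; move last element 5 to root → [5, 1, 3, 6, 9, 12]
  5 vs smaller child 1 at index 1, swap → [1, 5, 3, 6, 9, 12]
extract-min → returns 1:
  remove root 1; move last element 12 to root → [12, 5, 3, 6, 9]
  12 vs smaller child 3 at index 2, swap → [3, 5, 12, 6, 9]
insert 16:
  append 16 at index 5 → [3, 5, 12, 6, 9, 16] (no swap needed)
insert -22:
  append -22 at index 6 → [3, 5, 12, 6, 9, 16, -22]
  -22 < parent 12 at index 2, swap → [3, 5, -22, 6, 9, 16, 12]
  -22 < parent 3 at index 0, swap → [-22, 5, 3, 6, 9, 16, 12]
extract-min → returns -22:
  remove root -22; move last element 12 to root → [12, 5, 3, 6, 9, 16]
  12 vs smaller child 3 at index 2, swap → [3, 5, 12, 6, 9, 16]
insert 15:
  append 15 at index 6 → [3, 5, 12, 6, 9, 16, 15] (no swap needed)

[3, 5, 12, 6, 9, 16, 15]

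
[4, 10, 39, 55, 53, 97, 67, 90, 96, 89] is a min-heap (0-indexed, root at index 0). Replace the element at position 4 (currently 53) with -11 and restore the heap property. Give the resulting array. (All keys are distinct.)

set index 4 from 53 to -11 → [4, 10, 39, 55, -11, 97, 67, 90, 96, 89]
-11 < parent 10 at index 1, swap → [4, -11, 39, 55, 10, 97, 67, 90, 96, 89]
-11 < parent 4 at index 0, swap → [-11, 4, 39, 55, 10, 97, 67, 90, 96, 89]

[-11, 4, 39, 55, 10, 97, 67, 90, 96, 89]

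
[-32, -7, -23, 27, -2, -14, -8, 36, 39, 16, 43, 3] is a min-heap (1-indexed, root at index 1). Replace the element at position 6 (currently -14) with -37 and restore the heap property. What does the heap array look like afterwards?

[-37, -7, -32, 27, -2, -23, -8, 36, 39, 16, 43, 3]

set index 6 from -14 to -37 → [-32, -7, -23, 27, -2, -37, -8, 36, 39, 16, 43, 3]
-37 < parent -23 at index 3, swap → [-32, -7, -37, 27, -2, -23, -8, 36, 39, 16, 43, 3]
-37 < parent -32 at index 1, swap → [-37, -7, -32, 27, -2, -23, -8, 36, 39, 16, 43, 3]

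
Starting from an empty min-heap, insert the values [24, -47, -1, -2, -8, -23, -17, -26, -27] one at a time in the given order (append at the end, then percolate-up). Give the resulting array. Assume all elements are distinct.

[-47, -27, -23, -26, -2, -1, -17, 24, -8]

Insert 24:
  append 24 at index 0 → [24] (no swap needed)
Insert -47:
  append -47 at index 1 → [24, -47]
  -47 < parent 24 at index 0, swap → [-47, 24]
Insert -1:
  append -1 at index 2 → [-47, 24, -1] (no swap needed)
Insert -2:
  append -2 at index 3 → [-47, 24, -1, -2]
  -2 < parent 24 at index 1, swap → [-47, -2, -1, 24]
Insert -8:
  append -8 at index 4 → [-47, -2, -1, 24, -8]
  -8 < parent -2 at index 1, swap → [-47, -8, -1, 24, -2]
Insert -23:
  append -23 at index 5 → [-47, -8, -1, 24, -2, -23]
  -23 < parent -1 at index 2, swap → [-47, -8, -23, 24, -2, -1]
Insert -17:
  append -17 at index 6 → [-47, -8, -23, 24, -2, -1, -17] (no swap needed)
Insert -26:
  append -26 at index 7 → [-47, -8, -23, 24, -2, -1, -17, -26]
  -26 < parent 24 at index 3, swap → [-47, -8, -23, -26, -2, -1, -17, 24]
  -26 < parent -8 at index 1, swap → [-47, -26, -23, -8, -2, -1, -17, 24]
Insert -27:
  append -27 at index 8 → [-47, -26, -23, -8, -2, -1, -17, 24, -27]
  -27 < parent -8 at index 3, swap → [-47, -26, -23, -27, -2, -1, -17, 24, -8]
  -27 < parent -26 at index 1, swap → [-47, -27, -23, -26, -2, -1, -17, 24, -8]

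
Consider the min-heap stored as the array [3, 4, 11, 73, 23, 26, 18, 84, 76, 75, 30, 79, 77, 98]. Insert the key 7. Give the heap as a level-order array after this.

[3, 4, 7, 73, 23, 26, 11, 84, 76, 75, 30, 79, 77, 98, 18]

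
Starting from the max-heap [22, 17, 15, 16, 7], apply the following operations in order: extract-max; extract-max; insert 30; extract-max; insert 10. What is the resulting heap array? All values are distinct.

extract-max → returns 22:
  remove root 22; move last element 7 to root → [7, 17, 15, 16]
  7 vs larger child 17 at index 1, swap → [17, 7, 15, 16]
  7 vs only child 16 at index 3, swap → [17, 16, 15, 7]
extract-max → returns 17:
  remove root 17; move last element 7 to root → [7, 16, 15]
  7 vs larger child 16 at index 1, swap → [16, 7, 15]
insert 30:
  append 30 at index 3 → [16, 7, 15, 30]
  30 > parent 7 at index 1, swap → [16, 30, 15, 7]
  30 > parent 16 at index 0, swap → [30, 16, 15, 7]
extract-max → returns 30:
  remove root 30; move last element 7 to root → [7, 16, 15]
  7 vs larger child 16 at index 1, swap → [16, 7, 15]
insert 10:
  append 10 at index 3 → [16, 7, 15, 10]
  10 > parent 7 at index 1, swap → [16, 10, 15, 7]

[16, 10, 15, 7]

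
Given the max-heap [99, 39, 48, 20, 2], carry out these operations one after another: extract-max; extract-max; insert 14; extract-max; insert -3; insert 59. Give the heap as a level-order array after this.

[59, 20, 2, -3, 14]

extract-max → returns 99:
  remove root 99; move last element 2 to root → [2, 39, 48, 20]
  2 vs larger child 48 at index 2, swap → [48, 39, 2, 20]
extract-max → returns 48:
  remove root 48; move last element 20 to root → [20, 39, 2]
  20 vs larger child 39 at index 1, swap → [39, 20, 2]
insert 14:
  append 14 at index 3 → [39, 20, 2, 14] (no swap needed)
extract-max → returns 39:
  remove root 39; move last element 14 to root → [14, 20, 2]
  14 vs larger child 20 at index 1, swap → [20, 14, 2]
insert -3:
  append -3 at index 3 → [20, 14, 2, -3] (no swap needed)
insert 59:
  append 59 at index 4 → [20, 14, 2, -3, 59]
  59 > parent 14 at index 1, swap → [20, 59, 2, -3, 14]
  59 > parent 20 at index 0, swap → [59, 20, 2, -3, 14]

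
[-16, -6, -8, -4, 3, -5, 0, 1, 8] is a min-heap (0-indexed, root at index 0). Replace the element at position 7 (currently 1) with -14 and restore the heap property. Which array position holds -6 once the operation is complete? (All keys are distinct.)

set index 7 from 1 to -14 → [-16, -6, -8, -4, 3, -5, 0, -14, 8]
-14 < parent -4 at index 3, swap → [-16, -6, -8, -14, 3, -5, 0, -4, 8]
-14 < parent -6 at index 1, swap → [-16, -14, -8, -6, 3, -5, 0, -4, 8]
resulting array: [-16, -14, -8, -6, 3, -5, 0, -4, 8]

3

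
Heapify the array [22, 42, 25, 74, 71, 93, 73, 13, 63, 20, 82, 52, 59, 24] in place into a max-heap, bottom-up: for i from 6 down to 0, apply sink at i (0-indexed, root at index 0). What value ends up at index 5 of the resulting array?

59

sift down from index 6: already satisfies heap property
sift down from index 5: already satisfies heap property
sift down from index 4:
  71 vs larger child 82 at index 10, swap → [22, 42, 25, 74, 82, 93, 73, 13, 63, 20, 71, 52, 59, 24]
sift down from index 3: already satisfies heap property
sift down from index 2:
  25 vs larger child 93 at index 5, swap → [22, 42, 93, 74, 82, 25, 73, 13, 63, 20, 71, 52, 59, 24]
  25 vs larger child 59 at index 12, swap → [22, 42, 93, 74, 82, 59, 73, 13, 63, 20, 71, 52, 25, 24]
sift down from index 1:
  42 vs larger child 82 at index 4, swap → [22, 82, 93, 74, 42, 59, 73, 13, 63, 20, 71, 52, 25, 24]
  42 vs larger child 71 at index 10, swap → [22, 82, 93, 74, 71, 59, 73, 13, 63, 20, 42, 52, 25, 24]
sift down from index 0:
  22 vs larger child 93 at index 2, swap → [93, 82, 22, 74, 71, 59, 73, 13, 63, 20, 42, 52, 25, 24]
  22 vs larger child 73 at index 6, swap → [93, 82, 73, 74, 71, 59, 22, 13, 63, 20, 42, 52, 25, 24]
  22 vs only child 24 at index 13, swap → [93, 82, 73, 74, 71, 59, 24, 13, 63, 20, 42, 52, 25, 22]
resulting array: [93, 82, 73, 74, 71, 59, 24, 13, 63, 20, 42, 52, 25, 22]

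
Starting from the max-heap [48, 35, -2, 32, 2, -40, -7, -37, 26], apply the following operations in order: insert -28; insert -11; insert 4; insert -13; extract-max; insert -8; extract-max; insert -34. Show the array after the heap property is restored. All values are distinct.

[32, 26, 4, -8, 2, -2, -7, -37, -13, -28, -11, -40, -34]

insert -28:
  append -28 at index 9 → [48, 35, -2, 32, 2, -40, -7, -37, 26, -28] (no swap needed)
insert -11:
  append -11 at index 10 → [48, 35, -2, 32, 2, -40, -7, -37, 26, -28, -11] (no swap needed)
insert 4:
  append 4 at index 11 → [48, 35, -2, 32, 2, -40, -7, -37, 26, -28, -11, 4]
  4 > parent -40 at index 5, swap → [48, 35, -2, 32, 2, 4, -7, -37, 26, -28, -11, -40]
  4 > parent -2 at index 2, swap → [48, 35, 4, 32, 2, -2, -7, -37, 26, -28, -11, -40]
insert -13:
  append -13 at index 12 → [48, 35, 4, 32, 2, -2, -7, -37, 26, -28, -11, -40, -13] (no swap needed)
extract-max → returns 48:
  remove root 48; move last element -13 to root → [-13, 35, 4, 32, 2, -2, -7, -37, 26, -28, -11, -40]
  -13 vs larger child 35 at index 1, swap → [35, -13, 4, 32, 2, -2, -7, -37, 26, -28, -11, -40]
  -13 vs larger child 32 at index 3, swap → [35, 32, 4, -13, 2, -2, -7, -37, 26, -28, -11, -40]
  -13 vs larger child 26 at index 8, swap → [35, 32, 4, 26, 2, -2, -7, -37, -13, -28, -11, -40]
insert -8:
  append -8 at index 12 → [35, 32, 4, 26, 2, -2, -7, -37, -13, -28, -11, -40, -8] (no swap needed)
extract-max → returns 35:
  remove root 35; move last element -8 to root → [-8, 32, 4, 26, 2, -2, -7, -37, -13, -28, -11, -40]
  -8 vs larger child 32 at index 1, swap → [32, -8, 4, 26, 2, -2, -7, -37, -13, -28, -11, -40]
  -8 vs larger child 26 at index 3, swap → [32, 26, 4, -8, 2, -2, -7, -37, -13, -28, -11, -40]
insert -34:
  append -34 at index 12 → [32, 26, 4, -8, 2, -2, -7, -37, -13, -28, -11, -40, -34] (no swap needed)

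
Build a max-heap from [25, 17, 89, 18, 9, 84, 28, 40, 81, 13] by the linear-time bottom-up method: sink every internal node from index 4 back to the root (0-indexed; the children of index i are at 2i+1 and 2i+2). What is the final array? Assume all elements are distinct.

sift down from index 4:
  9 vs only child 13 at index 9, swap → [25, 17, 89, 18, 13, 84, 28, 40, 81, 9]
sift down from index 3:
  18 vs larger child 81 at index 8, swap → [25, 17, 89, 81, 13, 84, 28, 40, 18, 9]
sift down from index 2: already satisfies heap property
sift down from index 1:
  17 vs larger child 81 at index 3, swap → [25, 81, 89, 17, 13, 84, 28, 40, 18, 9]
  17 vs larger child 40 at index 7, swap → [25, 81, 89, 40, 13, 84, 28, 17, 18, 9]
sift down from index 0:
  25 vs larger child 89 at index 2, swap → [89, 81, 25, 40, 13, 84, 28, 17, 18, 9]
  25 vs larger child 84 at index 5, swap → [89, 81, 84, 40, 13, 25, 28, 17, 18, 9]

[89, 81, 84, 40, 13, 25, 28, 17, 18, 9]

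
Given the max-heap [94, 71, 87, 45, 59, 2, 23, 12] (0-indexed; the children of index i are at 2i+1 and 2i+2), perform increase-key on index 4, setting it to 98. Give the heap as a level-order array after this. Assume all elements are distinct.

set index 4 from 59 to 98 → [94, 71, 87, 45, 98, 2, 23, 12]
98 > parent 71 at index 1, swap → [94, 98, 87, 45, 71, 2, 23, 12]
98 > parent 94 at index 0, swap → [98, 94, 87, 45, 71, 2, 23, 12]

[98, 94, 87, 45, 71, 2, 23, 12]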